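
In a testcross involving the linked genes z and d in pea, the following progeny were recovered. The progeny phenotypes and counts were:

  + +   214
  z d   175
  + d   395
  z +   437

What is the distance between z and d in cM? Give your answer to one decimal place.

The two most frequent classes, + d (395) and z + (437), are the parental types, so the F1 was + d / z +.
The recombinant classes are + + and z d: 214 + 175 = 389.
Recombination frequency = 389/1221 = 0.3186 ≈ 31.9%, i.e. 31.9 cM.

31.9 cM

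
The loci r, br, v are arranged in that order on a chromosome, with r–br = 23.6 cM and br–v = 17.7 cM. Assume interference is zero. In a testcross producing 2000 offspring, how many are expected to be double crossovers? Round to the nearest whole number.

Map distances give recombination frequencies of 0.236 and 0.177 for the two intervals.
With no interference, expected double-crossover frequency = 0.236 × 0.177 = 0.04177.
Expected number = 0.04177 × 2000 = 83.54 ≈ 84.

84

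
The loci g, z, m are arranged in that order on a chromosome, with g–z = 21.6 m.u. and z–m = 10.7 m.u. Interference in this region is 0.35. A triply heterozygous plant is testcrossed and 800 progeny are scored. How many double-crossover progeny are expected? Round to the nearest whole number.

12

Map distances give recombination frequencies of 0.216 and 0.107 for the two intervals.
With interference 0.35 (so coincidence = 0.65), expected double-crossover frequency = 0.216 × 0.107 × 0.65 = 0.01502.
Expected number = 0.01502 × 800 = 12.02 ≈ 12.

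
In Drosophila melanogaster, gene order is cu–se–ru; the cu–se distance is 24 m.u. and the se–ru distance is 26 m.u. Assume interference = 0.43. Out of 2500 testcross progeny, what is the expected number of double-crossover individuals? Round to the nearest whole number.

89

Map distances give recombination frequencies of 0.240 and 0.260 for the two intervals.
With interference 0.43 (so coincidence = 0.57), expected double-crossover frequency = 0.240 × 0.260 × 0.57 = 0.03557.
Expected number = 0.03557 × 2500 = 88.92 ≈ 89.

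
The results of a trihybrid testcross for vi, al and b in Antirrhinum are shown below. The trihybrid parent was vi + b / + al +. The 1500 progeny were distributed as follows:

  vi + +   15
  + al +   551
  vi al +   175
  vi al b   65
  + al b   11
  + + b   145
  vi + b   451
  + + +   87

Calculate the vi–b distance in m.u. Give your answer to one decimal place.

23.1 m.u.

The two rarest classes, vi + + and + al b, are the double crossovers. Comparing them with the parentals, only the b allele has switched, so b is the middle locus and the order is al – b – vi.
Crossovers in the b–vi interval produce the single-crossover classes + + b and vi al + (145 + 175 = 320) plus the double crossovers (26).
RF(b–vi) = (320 + 26) / 1500 = 346/1500 = 0.2307 → 23.1 m.u.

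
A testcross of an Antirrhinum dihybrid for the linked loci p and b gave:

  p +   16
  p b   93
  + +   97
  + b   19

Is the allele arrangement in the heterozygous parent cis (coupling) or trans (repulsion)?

The two most frequent classes are + + (97) and p b (93); these are the parental (non-recombinant) types.
So the F1 carried + + on one chromosome and p b on the other — the recessive alleles are on the same chromosome (cis / coupling).

cis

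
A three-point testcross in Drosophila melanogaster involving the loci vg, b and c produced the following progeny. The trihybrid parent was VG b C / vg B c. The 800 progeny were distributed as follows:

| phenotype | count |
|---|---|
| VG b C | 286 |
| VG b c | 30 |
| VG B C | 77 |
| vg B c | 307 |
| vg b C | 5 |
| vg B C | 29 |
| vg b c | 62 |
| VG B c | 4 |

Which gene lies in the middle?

The two rarest classes, vg b C and VG B c, are the double crossovers. Comparing them with the parentals, only the vg allele has switched, so vg is the middle locus and the order is c – vg – b.

vg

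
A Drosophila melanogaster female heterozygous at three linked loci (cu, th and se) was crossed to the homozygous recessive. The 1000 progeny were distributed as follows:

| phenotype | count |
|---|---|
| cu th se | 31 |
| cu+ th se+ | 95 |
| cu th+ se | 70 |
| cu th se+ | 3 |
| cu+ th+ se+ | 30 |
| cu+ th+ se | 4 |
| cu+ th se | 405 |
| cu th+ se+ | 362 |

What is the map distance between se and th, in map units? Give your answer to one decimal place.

17.2 map units

The two most frequent reciprocal classes, cu th+ se+ and cu+ th se, are the parental types, so the F1 was cu th+ se+ / cu+ th se.
The two rarest classes, cu th se+ and cu+ th+ se, are the double crossovers. Comparing them with the parentals, only the th allele has switched, so th is the middle locus and the order is cu – th – se.
Crossovers in the th–se interval produce the single-crossover classes cu th+ se and cu+ th se+ (70 + 95 = 165) plus the double crossovers (7).
RF(th–se) = (165 + 7) / 1000 = 172/1000 = 0.1720 → 17.2 map units.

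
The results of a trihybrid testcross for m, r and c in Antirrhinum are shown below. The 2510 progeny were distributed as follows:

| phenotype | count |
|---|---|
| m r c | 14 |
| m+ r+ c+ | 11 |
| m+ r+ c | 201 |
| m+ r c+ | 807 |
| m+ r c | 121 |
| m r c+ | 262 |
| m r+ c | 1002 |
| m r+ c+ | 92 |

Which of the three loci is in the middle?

r

The two most frequent reciprocal classes, m r+ c and m+ r c+, are the parental types, so the F1 was m r+ c / m+ r c+.
The two rarest classes, m r c and m+ r+ c+, are the double crossovers. Comparing them with the parentals, only the r allele has switched, so r is the middle locus and the order is c – r – m.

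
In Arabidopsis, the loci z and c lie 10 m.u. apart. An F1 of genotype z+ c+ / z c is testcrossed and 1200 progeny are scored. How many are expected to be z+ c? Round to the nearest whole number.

A map distance of 10 m.u. corresponds to a recombination frequency of 0.100.
The F1 is z+ c+ / z c, so z+ c is a recombinant gamete class with expected frequency r/2 = 0.100/2 = 0.0500.
Expected number = 0.0500 × 1200 = 60.00 ≈ 60.

60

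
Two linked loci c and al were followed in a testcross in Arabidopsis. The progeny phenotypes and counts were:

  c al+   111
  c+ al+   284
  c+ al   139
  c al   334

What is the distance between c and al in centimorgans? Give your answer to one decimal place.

The two most frequent classes, c+ al+ (284) and c al (334), are the parental types, so the F1 was c+ al+ / c al.
The recombinant classes are c+ al and c al+: 139 + 111 = 250.
Recombination frequency = 250/868 = 0.2880 ≈ 28.8%, i.e. 28.8 centimorgans.

28.8 centimorgans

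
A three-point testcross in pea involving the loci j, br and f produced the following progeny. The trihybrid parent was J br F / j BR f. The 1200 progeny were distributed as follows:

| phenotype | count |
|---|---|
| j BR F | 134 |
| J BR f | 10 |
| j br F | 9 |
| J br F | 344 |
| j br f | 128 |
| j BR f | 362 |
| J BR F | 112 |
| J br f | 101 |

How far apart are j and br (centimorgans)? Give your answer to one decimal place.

21.6 centimorgans

The two rarest classes, j br F and J BR f, are the double crossovers. Comparing them with the parentals, only the j allele has switched, so j is the middle locus and the order is br – j – f.
Crossovers in the br–j interval produce the single-crossover classes J BR F and j br f (112 + 128 = 240) plus the double crossovers (19).
RF(br–j) = (240 + 19) / 1200 = 259/1200 = 0.2158 → 21.6 centimorgans.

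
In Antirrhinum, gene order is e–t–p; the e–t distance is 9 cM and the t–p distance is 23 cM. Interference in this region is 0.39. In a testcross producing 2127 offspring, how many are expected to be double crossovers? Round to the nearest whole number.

Map distances give recombination frequencies of 0.090 and 0.230 for the two intervals.
With interference 0.39 (so coincidence = 0.61), expected double-crossover frequency = 0.090 × 0.230 × 0.61 = 0.01263.
Expected number = 0.01263 × 2127 = 26.86 ≈ 27.

27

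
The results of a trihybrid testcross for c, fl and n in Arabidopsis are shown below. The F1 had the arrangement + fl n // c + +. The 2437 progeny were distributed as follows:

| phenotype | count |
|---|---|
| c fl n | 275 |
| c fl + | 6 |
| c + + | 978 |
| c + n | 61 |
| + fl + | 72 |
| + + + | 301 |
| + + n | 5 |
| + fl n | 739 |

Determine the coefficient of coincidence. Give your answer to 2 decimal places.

The two rarest classes, + + n and c fl +, are the double crossovers. Comparing them with the parentals, only the fl allele has switched, so fl is the middle locus and the order is n – fl – c.
n–fl: (133 + 11)/2437 = 0.0591; fl–c: (576 + 11)/2437 = 0.2409.
Expected DCO frequency = 0.0591 × 0.2409 ≈ 0.01424; observed = 11/2437 ≈ 0.00451.
Coefficient of coincidence = 0.00451/0.01424 ≈ 0.32.

0.32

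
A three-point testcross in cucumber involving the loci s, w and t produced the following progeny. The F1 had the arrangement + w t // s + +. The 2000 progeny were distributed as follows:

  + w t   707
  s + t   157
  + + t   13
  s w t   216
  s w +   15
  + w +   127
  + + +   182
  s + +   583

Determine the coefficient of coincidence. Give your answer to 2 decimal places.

The two rarest classes, + + t and s w +, are the double crossovers. Comparing them with the parentals, only the w allele has switched, so w is the middle locus and the order is t – w – s.
t–w: (284 + 28)/2000 = 0.1560; w–s: (398 + 28)/2000 = 0.2130.
Expected DCO frequency = 0.1560 × 0.2130 ≈ 0.03323; observed = 28/2000 ≈ 0.01400.
Coefficient of coincidence = 0.01400/0.03323 ≈ 0.42.

0.42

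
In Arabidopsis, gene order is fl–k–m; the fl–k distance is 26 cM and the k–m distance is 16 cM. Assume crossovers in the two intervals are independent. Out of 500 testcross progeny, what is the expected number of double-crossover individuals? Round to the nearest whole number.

Map distances give recombination frequencies of 0.260 and 0.160 for the two intervals.
With no interference, expected double-crossover frequency = 0.260 × 0.160 = 0.04160.
Expected number = 0.04160 × 500 = 20.80 ≈ 21.

21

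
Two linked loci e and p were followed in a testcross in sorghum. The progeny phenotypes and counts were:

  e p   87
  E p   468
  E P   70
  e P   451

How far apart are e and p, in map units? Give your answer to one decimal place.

14.6 map units

The two most frequent classes, E p (468) and e P (451), are the parental types, so the F1 was E p / e P.
The recombinant classes are E P and e p: 70 + 87 = 157.
Recombination frequency = 157/1076 = 0.1459 ≈ 14.6%, i.e. 14.6 map units.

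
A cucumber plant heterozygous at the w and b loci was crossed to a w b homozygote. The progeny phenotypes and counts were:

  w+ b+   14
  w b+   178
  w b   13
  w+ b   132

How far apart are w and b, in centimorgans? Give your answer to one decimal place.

8.0 centimorgans

The two most frequent classes, w+ b (132) and w b+ (178), are the parental types, so the F1 was w+ b / w b+.
The recombinant classes are w+ b+ and w b: 14 + 13 = 27.
Recombination frequency = 27/337 = 0.0801 ≈ 8.0%, i.e. 8.0 centimorgans.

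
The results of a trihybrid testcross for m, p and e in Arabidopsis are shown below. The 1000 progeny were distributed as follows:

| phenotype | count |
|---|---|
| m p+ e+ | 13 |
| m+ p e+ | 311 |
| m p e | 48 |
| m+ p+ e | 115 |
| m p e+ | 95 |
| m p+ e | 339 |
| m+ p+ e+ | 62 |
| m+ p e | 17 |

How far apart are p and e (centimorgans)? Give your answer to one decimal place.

14.0 centimorgans

The two most frequent reciprocal classes, m+ p e+ and m p+ e, are the parental types, so the F1 was m+ p e+ / m p+ e.
The two rarest classes, m+ p e and m p+ e+, are the double crossovers. Comparing them with the parentals, only the e allele has switched, so e is the middle locus and the order is p – e – m.
Crossovers in the p–e interval produce the single-crossover classes m+ p+ e+ and m p e (62 + 48 = 110) plus the double crossovers (30).
RF(p–e) = (110 + 30) / 1000 = 140/1000 = 0.1400 → 14.0 centimorgans.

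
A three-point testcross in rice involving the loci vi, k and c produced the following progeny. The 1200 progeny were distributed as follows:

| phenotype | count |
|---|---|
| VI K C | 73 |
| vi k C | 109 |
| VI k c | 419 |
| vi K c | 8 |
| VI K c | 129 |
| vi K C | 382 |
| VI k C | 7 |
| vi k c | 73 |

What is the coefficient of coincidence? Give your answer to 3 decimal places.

The two most frequent reciprocal classes, vi K C and VI k c, are the parental types, so the F1 was vi K C / VI k c.
The two rarest classes, vi K c and VI k C, are the double crossovers. Comparing them with the parentals, only the c allele has switched, so c is the middle locus and the order is vi – c – k.
vi–c: (146 + 15)/1200 = 0.1342; c–k: (238 + 15)/1200 = 0.2108.
Expected DCO frequency = 0.1342 × 0.2108 ≈ 0.02829; observed = 15/1200 ≈ 0.01250.
Coefficient of coincidence = 0.01250/0.02829 ≈ 0.442.

0.442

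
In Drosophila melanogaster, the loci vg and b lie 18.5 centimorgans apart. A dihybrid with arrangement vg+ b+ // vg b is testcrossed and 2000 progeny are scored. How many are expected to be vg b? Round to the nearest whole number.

815

A map distance of 18.5 centimorgans corresponds to a recombination frequency of 0.185.
The F1 is vg+ b+ / vg b, so vg b is a parental gamete class with expected frequency (1 − r)/2 = 0.815/2 = 0.4075.
Expected number = 0.4075 × 2000 = 815.00 ≈ 815.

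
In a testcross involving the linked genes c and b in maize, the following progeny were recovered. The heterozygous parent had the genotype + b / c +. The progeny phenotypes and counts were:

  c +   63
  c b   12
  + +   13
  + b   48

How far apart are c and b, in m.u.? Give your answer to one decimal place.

18.4 m.u.

The recombinant classes are + + and c b: 13 + 12 = 25.
Recombination frequency = 25/136 = 0.1838 ≈ 18.4%, i.e. 18.4 m.u.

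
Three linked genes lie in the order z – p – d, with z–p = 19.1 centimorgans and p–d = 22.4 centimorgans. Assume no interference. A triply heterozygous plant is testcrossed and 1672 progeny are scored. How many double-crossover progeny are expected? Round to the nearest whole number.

Map distances give recombination frequencies of 0.191 and 0.224 for the two intervals.
With no interference, expected double-crossover frequency = 0.191 × 0.224 = 0.04278.
Expected number = 0.04278 × 1672 = 71.53 ≈ 72.

72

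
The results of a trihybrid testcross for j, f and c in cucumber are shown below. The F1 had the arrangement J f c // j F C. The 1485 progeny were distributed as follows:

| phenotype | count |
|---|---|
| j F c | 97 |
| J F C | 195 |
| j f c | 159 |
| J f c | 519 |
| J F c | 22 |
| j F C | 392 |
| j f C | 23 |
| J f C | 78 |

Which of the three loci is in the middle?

The two rarest classes, J F c and j f C, are the double crossovers. Comparing them with the parentals, only the f allele has switched, so f is the middle locus and the order is j – f – c.

f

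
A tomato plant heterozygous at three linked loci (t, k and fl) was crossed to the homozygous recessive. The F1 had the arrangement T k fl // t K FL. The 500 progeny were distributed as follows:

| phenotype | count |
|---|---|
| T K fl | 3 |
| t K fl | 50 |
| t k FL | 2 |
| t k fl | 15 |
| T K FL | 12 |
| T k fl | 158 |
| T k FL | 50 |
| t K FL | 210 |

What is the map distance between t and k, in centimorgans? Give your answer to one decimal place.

6.4 centimorgans

The two rarest classes, T K fl and t k FL, are the double crossovers. Comparing them with the parentals, only the k allele has switched, so k is the middle locus and the order is t – k – fl.
Crossovers in the t–k interval produce the single-crossover classes t k fl and T K FL (15 + 12 = 27) plus the double crossovers (5).
RF(t–k) = (27 + 5) / 500 = 32/500 = 0.0640 → 6.4 centimorgans.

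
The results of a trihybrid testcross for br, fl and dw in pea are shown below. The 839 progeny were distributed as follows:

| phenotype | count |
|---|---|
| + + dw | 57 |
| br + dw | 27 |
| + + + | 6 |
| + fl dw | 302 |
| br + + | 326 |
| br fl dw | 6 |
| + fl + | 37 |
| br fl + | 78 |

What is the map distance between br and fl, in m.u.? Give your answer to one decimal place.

The two most frequent reciprocal classes, br + + and + fl dw, are the parental types, so the F1 was br + + / + fl dw.
The two rarest classes, + + + and br fl dw, are the double crossovers. Comparing them with the parentals, only the br allele has switched, so br is the middle locus and the order is dw – br – fl.
Crossovers in the br–fl interval produce the single-crossover classes br fl + and + + dw (78 + 57 = 135) plus the double crossovers (12).
RF(br–fl) = (135 + 12) / 839 = 147/839 = 0.1752 → 17.5 m.u.

17.5 m.u.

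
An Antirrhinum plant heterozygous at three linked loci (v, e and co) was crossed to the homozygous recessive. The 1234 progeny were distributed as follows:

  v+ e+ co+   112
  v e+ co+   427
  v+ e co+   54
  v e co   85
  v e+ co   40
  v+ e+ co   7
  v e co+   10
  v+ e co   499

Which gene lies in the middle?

e

The two most frequent reciprocal classes, v+ e co and v e+ co+, are the parental types, so the F1 was v+ e co / v e+ co+.
The two rarest classes, v+ e+ co and v e co+, are the double crossovers. Comparing them with the parentals, only the e allele has switched, so e is the middle locus and the order is co – e – v.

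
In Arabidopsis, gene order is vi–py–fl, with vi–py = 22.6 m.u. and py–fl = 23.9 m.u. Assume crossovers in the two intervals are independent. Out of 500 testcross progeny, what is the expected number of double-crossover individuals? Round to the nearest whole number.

27

Map distances give recombination frequencies of 0.226 and 0.239 for the two intervals.
With no interference, expected double-crossover frequency = 0.226 × 0.239 = 0.05401.
Expected number = 0.05401 × 500 = 27.01 ≈ 27.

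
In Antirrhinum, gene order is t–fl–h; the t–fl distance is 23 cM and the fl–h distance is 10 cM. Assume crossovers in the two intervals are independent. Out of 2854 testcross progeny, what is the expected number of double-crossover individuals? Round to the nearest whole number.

66

Map distances give recombination frequencies of 0.230 and 0.100 for the two intervals.
With no interference, expected double-crossover frequency = 0.230 × 0.100 = 0.02300.
Expected number = 0.02300 × 2854 = 65.64 ≈ 66.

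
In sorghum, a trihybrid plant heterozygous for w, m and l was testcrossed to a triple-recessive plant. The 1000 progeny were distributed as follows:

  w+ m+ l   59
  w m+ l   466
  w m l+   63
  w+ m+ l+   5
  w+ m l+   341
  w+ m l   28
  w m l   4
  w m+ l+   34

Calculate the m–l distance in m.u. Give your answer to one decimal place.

The two most frequent reciprocal classes, w m+ l and w+ m l+, are the parental types, so the F1 was w m+ l / w+ m l+.
The two rarest classes, w m l and w+ m+ l+, are the double crossovers. Comparing them with the parentals, only the m allele has switched, so m is the middle locus and the order is l – m – w.
Crossovers in the l–m interval produce the single-crossover classes w m+ l+ and w+ m l (34 + 28 = 62) plus the double crossovers (9).
RF(l–m) = (62 + 9) / 1000 = 71/1000 = 0.0710 → 7.1 m.u.

7.1 m.u.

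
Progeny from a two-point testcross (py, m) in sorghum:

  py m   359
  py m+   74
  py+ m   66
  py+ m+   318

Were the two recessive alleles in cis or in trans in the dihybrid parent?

cis

The two most frequent classes are py+ m+ (318) and py m (359); these are the parental (non-recombinant) types.
So the F1 carried py+ m+ on one chromosome and py m on the other — the recessive alleles are on the same chromosome (cis / coupling).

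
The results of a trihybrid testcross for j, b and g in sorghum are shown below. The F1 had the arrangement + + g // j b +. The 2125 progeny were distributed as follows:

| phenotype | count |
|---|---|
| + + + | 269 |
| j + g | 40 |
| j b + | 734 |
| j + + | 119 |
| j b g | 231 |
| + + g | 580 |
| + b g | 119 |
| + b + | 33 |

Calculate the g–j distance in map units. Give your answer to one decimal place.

27.0 map units

The two rarest classes, j + g and + b +, are the double crossovers. Comparing them with the parentals, only the j allele has switched, so j is the middle locus and the order is g – j – b.
Crossovers in the g–j interval produce the single-crossover classes + + + and j b g (269 + 231 = 500) plus the double crossovers (73).
RF(g–j) = (500 + 73) / 2125 = 573/2125 = 0.2696 → 27.0 map units.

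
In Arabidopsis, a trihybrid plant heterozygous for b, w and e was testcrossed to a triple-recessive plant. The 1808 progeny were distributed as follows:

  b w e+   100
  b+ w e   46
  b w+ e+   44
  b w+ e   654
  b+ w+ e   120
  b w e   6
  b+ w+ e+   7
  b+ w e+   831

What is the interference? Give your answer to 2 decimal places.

The two most frequent reciprocal classes, b+ w e+ and b w+ e, are the parental types, so the F1 was b+ w e+ / b w+ e.
The two rarest classes, b+ w+ e+ and b w e, are the double crossovers. Comparing them with the parentals, only the w allele has switched, so w is the middle locus and the order is e – w – b.
e–w: (90 + 13)/1808 = 0.0570; w–b: (220 + 13)/1808 = 0.1289.
Expected DCO frequency = 0.0570 × 0.1289 ≈ 0.00735; observed = 13/1808 ≈ 0.00719.
Coefficient of coincidence = 0.00719/0.00735 ≈ 0.98; interference = 1 − 0.98 = 0.02.

0.02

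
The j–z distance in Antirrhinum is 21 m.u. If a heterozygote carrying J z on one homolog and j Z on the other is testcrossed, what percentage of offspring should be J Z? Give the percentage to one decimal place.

10.5%

A map distance of 21 m.u. corresponds to a recombination frequency of 0.210.
The F1 is J z / j Z, so J Z is a recombinant gamete class with expected frequency r/2 = 0.210/2 = 0.1050.
That is 0.1050 = 10.5% of the progeny.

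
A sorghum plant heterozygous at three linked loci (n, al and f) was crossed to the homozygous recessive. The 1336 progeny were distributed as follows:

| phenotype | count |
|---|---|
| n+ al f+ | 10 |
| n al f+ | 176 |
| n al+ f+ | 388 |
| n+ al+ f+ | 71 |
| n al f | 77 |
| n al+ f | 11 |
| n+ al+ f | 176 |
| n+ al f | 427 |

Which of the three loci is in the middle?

The two most frequent reciprocal classes, n+ al f and n al+ f+, are the parental types, so the F1 was n+ al f / n al+ f+.
The two rarest classes, n+ al f+ and n al+ f, are the double crossovers. Comparing them with the parentals, only the f allele has switched, so f is the middle locus and the order is n – f – al.

f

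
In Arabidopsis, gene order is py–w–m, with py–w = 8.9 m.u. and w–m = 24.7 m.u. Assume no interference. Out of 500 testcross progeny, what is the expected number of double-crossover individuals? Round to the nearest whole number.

Map distances give recombination frequencies of 0.089 and 0.247 for the two intervals.
With no interference, expected double-crossover frequency = 0.089 × 0.247 = 0.02198.
Expected number = 0.02198 × 500 = 10.99 ≈ 11.

11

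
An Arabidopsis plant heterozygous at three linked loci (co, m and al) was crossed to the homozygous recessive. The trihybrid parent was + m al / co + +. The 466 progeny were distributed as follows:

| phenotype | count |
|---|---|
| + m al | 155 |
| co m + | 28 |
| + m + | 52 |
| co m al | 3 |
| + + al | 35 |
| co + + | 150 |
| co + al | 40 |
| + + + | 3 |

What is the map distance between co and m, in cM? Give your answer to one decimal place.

14.8 cM

The two rarest classes, co m al and + + +, are the double crossovers. Comparing them with the parentals, only the co allele has switched, so co is the middle locus and the order is al – co – m.
Crossovers in the co–m interval produce the single-crossover classes + + al and co m + (35 + 28 = 63) plus the double crossovers (6).
RF(co–m) = (63 + 6) / 466 = 69/466 = 0.1481 → 14.8 cM.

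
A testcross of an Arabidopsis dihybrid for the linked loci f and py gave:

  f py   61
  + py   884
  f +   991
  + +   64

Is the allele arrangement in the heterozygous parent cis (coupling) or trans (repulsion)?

trans

The two most frequent classes are + py (884) and f + (991); these are the parental (non-recombinant) types.
So the F1 carried + py on one chromosome and f + on the other — the recessive alleles are on opposite chromosomes (trans / repulsion).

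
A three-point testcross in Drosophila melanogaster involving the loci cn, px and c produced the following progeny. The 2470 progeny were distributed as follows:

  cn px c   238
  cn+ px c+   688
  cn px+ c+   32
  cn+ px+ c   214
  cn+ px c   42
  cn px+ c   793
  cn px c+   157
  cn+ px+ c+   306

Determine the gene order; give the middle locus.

c

The two most frequent reciprocal classes, cn px+ c and cn+ px c+, are the parental types, so the F1 was cn px+ c / cn+ px c+.
The two rarest classes, cn px+ c+ and cn+ px c, are the double crossovers. Comparing them with the parentals, only the c allele has switched, so c is the middle locus and the order is px – c – cn.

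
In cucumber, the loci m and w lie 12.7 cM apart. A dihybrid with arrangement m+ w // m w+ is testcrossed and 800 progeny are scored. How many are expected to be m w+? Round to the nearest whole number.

349

A map distance of 12.7 cM corresponds to a recombination frequency of 0.127.
The F1 is m+ w / m w+, so m w+ is a parental gamete class with expected frequency (1 − r)/2 = 0.873/2 = 0.4365.
Expected number = 0.4365 × 800 = 349.20 ≈ 349.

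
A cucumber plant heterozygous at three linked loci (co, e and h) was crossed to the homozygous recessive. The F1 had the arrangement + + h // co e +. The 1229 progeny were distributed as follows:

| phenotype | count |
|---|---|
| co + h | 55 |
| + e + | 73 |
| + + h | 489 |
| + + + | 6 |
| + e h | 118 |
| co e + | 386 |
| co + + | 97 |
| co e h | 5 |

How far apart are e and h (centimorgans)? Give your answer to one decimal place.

18.4 centimorgans

The two rarest classes, + + + and co e h, are the double crossovers. Comparing them with the parentals, only the h allele has switched, so h is the middle locus and the order is co – h – e.
Crossovers in the h–e interval produce the single-crossover classes + e h and co + + (118 + 97 = 215) plus the double crossovers (11).
RF(h–e) = (215 + 11) / 1229 = 226/1229 = 0.1839 → 18.4 centimorgans.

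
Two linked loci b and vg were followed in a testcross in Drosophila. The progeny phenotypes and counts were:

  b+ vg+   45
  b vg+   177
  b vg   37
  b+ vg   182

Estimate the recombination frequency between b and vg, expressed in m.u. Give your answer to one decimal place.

18.6 m.u.

The two most frequent classes, b+ vg (182) and b vg+ (177), are the parental types, so the F1 was b+ vg / b vg+.
The recombinant classes are b+ vg+ and b vg: 45 + 37 = 82.
Recombination frequency = 82/441 = 0.1859 ≈ 18.6%, i.e. 18.6 m.u.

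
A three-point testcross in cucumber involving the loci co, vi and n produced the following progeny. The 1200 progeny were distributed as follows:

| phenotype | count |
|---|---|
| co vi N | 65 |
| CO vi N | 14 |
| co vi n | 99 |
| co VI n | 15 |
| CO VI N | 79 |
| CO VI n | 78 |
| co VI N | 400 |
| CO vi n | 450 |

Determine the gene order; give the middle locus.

n

The two most frequent reciprocal classes, co VI N and CO vi n, are the parental types, so the F1 was co VI N / CO vi n.
The two rarest classes, co VI n and CO vi N, are the double crossovers. Comparing them with the parentals, only the n allele has switched, so n is the middle locus and the order is co – n – vi.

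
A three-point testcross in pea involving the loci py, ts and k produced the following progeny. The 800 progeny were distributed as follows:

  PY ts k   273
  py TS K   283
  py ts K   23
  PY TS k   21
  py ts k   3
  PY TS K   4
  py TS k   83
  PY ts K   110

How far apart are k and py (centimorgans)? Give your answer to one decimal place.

25.0 centimorgans

The two most frequent reciprocal classes, PY ts k and py TS K, are the parental types, so the F1 was PY ts k / py TS K.
The two rarest classes, py ts k and PY TS K, are the double crossovers. Comparing them with the parentals, only the py allele has switched, so py is the middle locus and the order is k – py – ts.
Crossovers in the k–py interval produce the single-crossover classes PY ts K and py TS k (110 + 83 = 193) plus the double crossovers (7).
RF(k–py) = (193 + 7) / 800 = 200/800 = 0.2500 → 25.0 centimorgans.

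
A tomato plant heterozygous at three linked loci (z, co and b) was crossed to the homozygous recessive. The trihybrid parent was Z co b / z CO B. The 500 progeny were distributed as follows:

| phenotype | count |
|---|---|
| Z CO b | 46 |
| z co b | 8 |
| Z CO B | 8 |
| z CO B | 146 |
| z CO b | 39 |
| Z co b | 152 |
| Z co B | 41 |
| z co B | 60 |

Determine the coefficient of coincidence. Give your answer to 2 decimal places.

The two rarest classes, z co b and Z CO B, are the double crossovers. Comparing them with the parentals, only the z allele has switched, so z is the middle locus and the order is co – z – b.
co–z: (106 + 16)/500 = 0.2440; z–b: (80 + 16)/500 = 0.1920.
Expected DCO frequency = 0.2440 × 0.1920 ≈ 0.04685; observed = 16/500 ≈ 0.03200.
Coefficient of coincidence = 0.03200/0.04685 ≈ 0.68.

0.68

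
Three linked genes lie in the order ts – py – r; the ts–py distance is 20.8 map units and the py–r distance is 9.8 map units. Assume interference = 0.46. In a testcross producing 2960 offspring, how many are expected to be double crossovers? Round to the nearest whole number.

Map distances give recombination frequencies of 0.208 and 0.098 for the two intervals.
With interference 0.46 (so coincidence = 0.54), expected double-crossover frequency = 0.208 × 0.098 × 0.54 = 0.01101.
Expected number = 0.01101 × 2960 = 32.58 ≈ 33.

33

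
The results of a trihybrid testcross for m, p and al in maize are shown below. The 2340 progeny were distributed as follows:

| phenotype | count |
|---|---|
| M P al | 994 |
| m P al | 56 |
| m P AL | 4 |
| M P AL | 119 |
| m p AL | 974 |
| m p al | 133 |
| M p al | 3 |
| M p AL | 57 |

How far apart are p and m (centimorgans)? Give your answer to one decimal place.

The two most frequent reciprocal classes, M P al and m p AL, are the parental types, so the F1 was M P al / m p AL.
The two rarest classes, M p al and m P AL, are the double crossovers. Comparing them with the parentals, only the p allele has switched, so p is the middle locus and the order is al – p – m.
Crossovers in the p–m interval produce the single-crossover classes m P al and M p AL (56 + 57 = 113) plus the double crossovers (7).
RF(p–m) = (113 + 7) / 2340 = 120/2340 = 0.0513 → 5.1 centimorgans.

5.1 centimorgans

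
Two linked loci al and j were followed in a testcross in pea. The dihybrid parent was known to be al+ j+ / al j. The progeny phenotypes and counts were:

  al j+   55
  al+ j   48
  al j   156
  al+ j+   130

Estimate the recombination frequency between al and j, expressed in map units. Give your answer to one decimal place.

26.5 map units

The recombinant classes are al+ j and al j+: 48 + 55 = 103.
Recombination frequency = 103/389 = 0.2648 ≈ 26.5%, i.e. 26.5 map units.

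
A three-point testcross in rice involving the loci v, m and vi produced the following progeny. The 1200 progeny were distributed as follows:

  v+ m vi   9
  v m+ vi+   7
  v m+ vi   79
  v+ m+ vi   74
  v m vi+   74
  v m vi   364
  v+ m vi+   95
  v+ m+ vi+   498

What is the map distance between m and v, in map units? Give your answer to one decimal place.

15.8 map units

The two most frequent reciprocal classes, v+ m+ vi+ and v m vi, are the parental types, so the F1 was v+ m+ vi+ / v m vi.
The two rarest classes, v m+ vi+ and v+ m vi, are the double crossovers. Comparing them with the parentals, only the v allele has switched, so v is the middle locus and the order is vi – v – m.
Crossovers in the v–m interval produce the single-crossover classes v+ m vi+ and v m+ vi (95 + 79 = 174) plus the double crossovers (16).
RF(v–m) = (174 + 16) / 1200 = 190/1200 = 0.1583 → 15.8 map units.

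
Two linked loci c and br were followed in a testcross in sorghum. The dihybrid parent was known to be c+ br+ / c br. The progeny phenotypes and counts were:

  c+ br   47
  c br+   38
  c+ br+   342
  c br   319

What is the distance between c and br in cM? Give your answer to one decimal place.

11.4 cM

The recombinant classes are c+ br and c br+: 47 + 38 = 85.
Recombination frequency = 85/746 = 0.1139 ≈ 11.4%, i.e. 11.4 cM.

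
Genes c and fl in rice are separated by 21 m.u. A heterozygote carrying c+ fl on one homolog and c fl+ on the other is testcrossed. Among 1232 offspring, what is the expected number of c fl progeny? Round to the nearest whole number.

A map distance of 21 m.u. corresponds to a recombination frequency of 0.210.
The F1 is c+ fl / c fl+, so c fl is a recombinant gamete class with expected frequency r/2 = 0.210/2 = 0.1050.
Expected number = 0.1050 × 1232 = 129.36 ≈ 129.

129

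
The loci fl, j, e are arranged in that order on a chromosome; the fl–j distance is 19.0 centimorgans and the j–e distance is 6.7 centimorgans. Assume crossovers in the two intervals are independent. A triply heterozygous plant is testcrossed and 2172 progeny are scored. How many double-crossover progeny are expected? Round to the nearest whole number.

28

Map distances give recombination frequencies of 0.190 and 0.067 for the two intervals.
With no interference, expected double-crossover frequency = 0.190 × 0.067 = 0.01273.
Expected number = 0.01273 × 2172 = 27.65 ≈ 28.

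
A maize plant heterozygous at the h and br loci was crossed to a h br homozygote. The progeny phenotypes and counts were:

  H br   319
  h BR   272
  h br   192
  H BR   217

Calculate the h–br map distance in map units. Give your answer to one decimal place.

40.9 map units

The two most frequent classes, H br (319) and h BR (272), are the parental types, so the F1 was H br / h BR.
The recombinant classes are H BR and h br: 217 + 192 = 409.
Recombination frequency = 409/1000 = 0.4090 ≈ 40.9%, i.e. 40.9 map units.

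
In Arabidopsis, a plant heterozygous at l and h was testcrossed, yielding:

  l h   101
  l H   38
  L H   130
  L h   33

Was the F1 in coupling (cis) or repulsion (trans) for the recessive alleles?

The two most frequent classes are L H (130) and l h (101); these are the parental (non-recombinant) types.
So the F1 carried L H on one chromosome and l h on the other — the recessive alleles are on the same chromosome (cis / coupling).

cis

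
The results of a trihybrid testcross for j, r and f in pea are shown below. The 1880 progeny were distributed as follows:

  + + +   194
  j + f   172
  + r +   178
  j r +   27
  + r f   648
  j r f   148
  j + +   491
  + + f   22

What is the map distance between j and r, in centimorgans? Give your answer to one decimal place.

The two most frequent reciprocal classes, + r f and j + +, are the parental types, so the F1 was + r f / j + +.
The two rarest classes, + + f and j r +, are the double crossovers. Comparing them with the parentals, only the r allele has switched, so r is the middle locus and the order is f – r – j.
Crossovers in the r–j interval produce the single-crossover classes j r f and + + + (148 + 194 = 342) plus the double crossovers (49).
RF(r–j) = (342 + 49) / 1880 = 391/1880 = 0.2080 → 20.8 centimorgans.

20.8 centimorgans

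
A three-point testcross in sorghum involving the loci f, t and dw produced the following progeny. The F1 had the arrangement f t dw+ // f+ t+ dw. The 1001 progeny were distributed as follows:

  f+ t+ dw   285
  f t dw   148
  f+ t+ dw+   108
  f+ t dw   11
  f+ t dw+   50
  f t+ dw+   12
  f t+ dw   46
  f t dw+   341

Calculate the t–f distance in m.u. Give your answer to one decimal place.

11.9 m.u.

The two rarest classes, f t+ dw+ and f+ t dw, are the double crossovers. Comparing them with the parentals, only the t allele has switched, so t is the middle locus and the order is dw – t – f.
Crossovers in the t–f interval produce the single-crossover classes f+ t dw+ and f t+ dw (50 + 46 = 96) plus the double crossovers (23).
RF(t–f) = (96 + 23) / 1001 = 119/1001 = 0.1189 → 11.9 m.u.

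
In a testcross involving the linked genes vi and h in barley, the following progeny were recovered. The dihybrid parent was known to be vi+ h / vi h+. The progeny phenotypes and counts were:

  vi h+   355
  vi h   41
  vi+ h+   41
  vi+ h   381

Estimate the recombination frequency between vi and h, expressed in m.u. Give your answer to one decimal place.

The recombinant classes are vi+ h+ and vi h: 41 + 41 = 82.
Recombination frequency = 82/818 = 0.1002 ≈ 10.0%, i.e. 10.0 m.u.

10.0 m.u.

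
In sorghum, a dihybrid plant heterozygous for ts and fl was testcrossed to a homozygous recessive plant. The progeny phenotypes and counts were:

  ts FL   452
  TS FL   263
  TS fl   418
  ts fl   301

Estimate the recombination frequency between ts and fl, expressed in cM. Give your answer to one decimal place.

39.3 cM

The two most frequent classes, TS fl (418) and ts FL (452), are the parental types, so the F1 was TS fl / ts FL.
The recombinant classes are TS FL and ts fl: 263 + 301 = 564.
Recombination frequency = 564/1434 = 0.3933 ≈ 39.3%, i.e. 39.3 cM.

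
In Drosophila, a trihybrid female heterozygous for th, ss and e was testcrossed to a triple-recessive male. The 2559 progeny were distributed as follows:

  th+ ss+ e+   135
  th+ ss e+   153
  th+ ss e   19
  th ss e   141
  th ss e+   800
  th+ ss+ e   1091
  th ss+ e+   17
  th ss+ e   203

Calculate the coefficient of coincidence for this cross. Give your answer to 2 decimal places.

0.75

The two most frequent reciprocal classes, th+ ss+ e and th ss e+, are the parental types, so the F1 was th+ ss+ e / th ss e+.
The two rarest classes, th+ ss e and th ss+ e+, are the double crossovers. Comparing them with the parentals, only the ss allele has switched, so ss is the middle locus and the order is e – ss – th.
e–ss: (276 + 36)/2559 = 0.1219; ss–th: (356 + 36)/2559 = 0.1532.
Expected DCO frequency = 0.1219 × 0.1532 ≈ 0.01868; observed = 36/2559 ≈ 0.01407.
Coefficient of coincidence = 0.01407/0.01868 ≈ 0.75.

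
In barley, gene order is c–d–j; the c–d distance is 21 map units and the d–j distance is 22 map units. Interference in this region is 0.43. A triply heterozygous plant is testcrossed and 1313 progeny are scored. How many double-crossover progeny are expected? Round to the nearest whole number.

Map distances give recombination frequencies of 0.210 and 0.220 for the two intervals.
With interference 0.43 (so coincidence = 0.57), expected double-crossover frequency = 0.210 × 0.220 × 0.57 = 0.02633.
Expected number = 0.02633 × 1313 = 34.58 ≈ 35.

35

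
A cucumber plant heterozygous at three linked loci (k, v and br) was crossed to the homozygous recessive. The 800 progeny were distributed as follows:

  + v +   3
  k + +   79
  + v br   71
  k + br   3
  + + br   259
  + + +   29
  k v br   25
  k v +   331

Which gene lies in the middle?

k

The two most frequent reciprocal classes, k v + and + + br, are the parental types, so the F1 was k v + / + + br.
The two rarest classes, + v + and k + br, are the double crossovers. Comparing them with the parentals, only the k allele has switched, so k is the middle locus and the order is v – k – br.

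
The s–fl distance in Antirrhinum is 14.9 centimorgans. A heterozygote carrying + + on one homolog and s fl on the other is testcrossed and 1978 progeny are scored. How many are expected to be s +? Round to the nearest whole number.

A map distance of 14.9 centimorgans corresponds to a recombination frequency of 0.149.
The F1 is + + / s fl, so s + is a recombinant gamete class with expected frequency r/2 = 0.149/2 = 0.0745.
Expected number = 0.0745 × 1978 = 147.36 ≈ 147.

147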